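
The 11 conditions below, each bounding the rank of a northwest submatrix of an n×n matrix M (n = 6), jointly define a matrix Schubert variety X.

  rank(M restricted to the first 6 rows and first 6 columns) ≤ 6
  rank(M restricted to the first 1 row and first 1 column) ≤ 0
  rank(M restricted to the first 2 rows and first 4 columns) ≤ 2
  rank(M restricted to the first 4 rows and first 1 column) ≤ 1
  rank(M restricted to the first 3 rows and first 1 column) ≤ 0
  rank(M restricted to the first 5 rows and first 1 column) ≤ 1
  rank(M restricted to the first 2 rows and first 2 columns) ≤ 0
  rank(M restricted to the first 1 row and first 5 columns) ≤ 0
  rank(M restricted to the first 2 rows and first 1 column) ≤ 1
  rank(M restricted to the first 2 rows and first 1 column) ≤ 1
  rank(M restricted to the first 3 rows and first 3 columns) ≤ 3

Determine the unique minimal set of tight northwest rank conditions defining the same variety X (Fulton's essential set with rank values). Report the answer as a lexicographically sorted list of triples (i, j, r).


The tightest implied rank at each (i,j), from the 11 conditions:

  0  0  0  0  0  1
  0  0  1  1  1  2
  0  1  2  2  2  3
  1  2  3  3  3  4
  1  2  3  4  4  5
  1  2  3  4  5  6

the unique w with this rank table is (6, 3, 2, 1, 4, 5).

Rothe diagram D(w) (8 cells), 3 SE-corners (essential conditions):

[(1, 5, 0), (2, 2, 0), (3, 1, 0)]


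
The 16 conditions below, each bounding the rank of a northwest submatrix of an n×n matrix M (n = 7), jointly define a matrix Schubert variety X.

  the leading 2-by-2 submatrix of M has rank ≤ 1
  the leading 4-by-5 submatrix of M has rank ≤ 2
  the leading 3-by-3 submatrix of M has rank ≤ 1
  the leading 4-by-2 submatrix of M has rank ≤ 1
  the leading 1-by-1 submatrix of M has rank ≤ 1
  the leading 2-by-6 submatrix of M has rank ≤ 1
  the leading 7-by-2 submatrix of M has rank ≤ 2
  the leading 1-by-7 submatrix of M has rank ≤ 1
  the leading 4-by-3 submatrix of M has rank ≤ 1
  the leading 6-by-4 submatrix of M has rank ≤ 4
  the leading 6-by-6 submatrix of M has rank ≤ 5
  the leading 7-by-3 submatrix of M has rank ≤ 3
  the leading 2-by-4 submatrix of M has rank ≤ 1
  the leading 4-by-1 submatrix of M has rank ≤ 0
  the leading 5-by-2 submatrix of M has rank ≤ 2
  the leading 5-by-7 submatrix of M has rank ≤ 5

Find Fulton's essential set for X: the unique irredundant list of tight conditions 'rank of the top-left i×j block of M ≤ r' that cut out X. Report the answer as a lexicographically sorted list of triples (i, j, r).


Reconstructing r_w from the 16 given conditions:

  i=1: 0  1  1  1  1  1  1
  i=2: 0  1  1  1  1  1  2
  i=3: 0  1  1  2  2  2  3
  i=4: 0  1  1  2  2  3  4
  i=5: 1  2  2  3  3  4  5
  i=6: 1  2  3  4  4  5  6
  i=7: 1  2  3  4  5  6  7

so w = (2, 7, 4, 6, 1, 3, 5).

Fulton essential set (4 of the 11 Rothe cells):

[(2, 6, 1), (4, 1, 0), (4, 3, 1), (4, 5, 2)]


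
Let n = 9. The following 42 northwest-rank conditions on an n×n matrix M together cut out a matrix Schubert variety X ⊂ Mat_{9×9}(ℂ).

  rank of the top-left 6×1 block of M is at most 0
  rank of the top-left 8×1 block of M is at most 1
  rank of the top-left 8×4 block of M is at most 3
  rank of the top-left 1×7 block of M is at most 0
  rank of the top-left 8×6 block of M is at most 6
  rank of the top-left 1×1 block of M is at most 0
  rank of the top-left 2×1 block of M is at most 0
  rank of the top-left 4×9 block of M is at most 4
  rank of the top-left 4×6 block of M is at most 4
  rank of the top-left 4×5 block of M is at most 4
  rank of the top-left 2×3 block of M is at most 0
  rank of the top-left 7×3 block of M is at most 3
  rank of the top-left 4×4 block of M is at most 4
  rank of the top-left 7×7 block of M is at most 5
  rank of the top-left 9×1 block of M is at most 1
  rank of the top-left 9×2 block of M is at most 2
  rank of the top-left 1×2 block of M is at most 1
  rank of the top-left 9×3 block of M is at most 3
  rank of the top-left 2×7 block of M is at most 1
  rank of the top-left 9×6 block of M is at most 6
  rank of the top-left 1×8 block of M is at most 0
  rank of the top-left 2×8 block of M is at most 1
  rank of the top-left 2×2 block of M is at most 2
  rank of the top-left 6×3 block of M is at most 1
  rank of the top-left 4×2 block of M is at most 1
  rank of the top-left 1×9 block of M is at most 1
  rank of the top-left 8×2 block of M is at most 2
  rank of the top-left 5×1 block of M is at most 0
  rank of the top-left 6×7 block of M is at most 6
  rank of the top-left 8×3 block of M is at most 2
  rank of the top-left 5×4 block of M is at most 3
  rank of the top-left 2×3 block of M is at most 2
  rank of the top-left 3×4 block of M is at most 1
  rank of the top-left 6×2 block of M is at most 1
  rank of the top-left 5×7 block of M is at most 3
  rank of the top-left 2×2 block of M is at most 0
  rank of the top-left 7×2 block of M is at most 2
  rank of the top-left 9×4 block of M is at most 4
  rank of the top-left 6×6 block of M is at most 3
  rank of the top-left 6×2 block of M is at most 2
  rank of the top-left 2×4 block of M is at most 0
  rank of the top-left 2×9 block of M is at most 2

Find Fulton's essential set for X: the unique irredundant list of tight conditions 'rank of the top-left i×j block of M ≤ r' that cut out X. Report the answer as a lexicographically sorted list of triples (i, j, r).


Propagating the 42 rank bounds to every northwest block:

  i=1: 0 | 0 | 0 | 0 | 0 | 0 | 0 | 0 | 1
  i=2: 0 | 0 | 0 | 0 | 1 | 1 | 1 | 1 | 2
  i=3: 0 | 1 | 1 | 1 | 2 | 2 | 2 | 2 | 3
  i=4: 0 | 1 | 1 | 2 | 3 | 3 | 3 | 3 | 4
  i=5: 0 | 1 | 1 | 2 | 3 | 3 | 3 | 4 | 5
  i=6: 0 | 1 | 1 | 2 | 3 | 3 | 4 | 5 | 6
  i=7: 1 | 2 | 2 | 3 | 4 | 4 | 5 | 6 | 7
  i=8: 1 | 2 | 2 | 3 | 4 | 5 | 6 | 7 | 8
  i=9: 1 | 2 | 3 | 4 | 5 | 6 | 7 | 8 | 9

giving w = (9, 5, 2, 4, 8, 7, 1, 6, 3) via Δ²R.

Fulton essential set (7 of the 23 Rothe cells):

[(1, 8, 0), (2, 4, 0), (5, 7, 3), (6, 1, 0), (6, 3, 1), (6, 6, 3), (8, 3, 2)]


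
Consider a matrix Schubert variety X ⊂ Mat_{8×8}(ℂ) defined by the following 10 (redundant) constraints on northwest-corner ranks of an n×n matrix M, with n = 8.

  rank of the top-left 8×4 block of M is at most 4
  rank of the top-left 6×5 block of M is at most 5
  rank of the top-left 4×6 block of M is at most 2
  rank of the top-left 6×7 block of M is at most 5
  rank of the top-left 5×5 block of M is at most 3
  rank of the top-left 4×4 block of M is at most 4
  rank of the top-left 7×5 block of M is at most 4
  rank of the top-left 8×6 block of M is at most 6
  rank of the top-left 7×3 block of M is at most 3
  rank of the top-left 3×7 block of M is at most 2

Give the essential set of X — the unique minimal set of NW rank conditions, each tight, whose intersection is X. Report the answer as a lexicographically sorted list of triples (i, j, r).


Reconstructing r_w from the 10 given conditions:

  1, 1, 1, 1, 1, 1, 1, 1
  1, 2, 2, 2, 2, 2, 2, 2
  1, 2, 2, 2, 2, 2, 2, 3
  1, 2, 2, 2, 2, 2, 3, 4
  1, 2, 3, 3, 3, 3, 4, 5
  1, 2, 3, 4, 4, 4, 5, 6
  1, 2, 3, 4, 4, 5, 6, 7
  1, 2, 3, 4, 5, 6, 7, 8

giving w = (1, 2, 8, 7, 3, 4, 6, 5) via Δ²R.

3 SE-corners of the 10-cell Rothe diagram give Ess(w):

[(3, 7, 2), (4, 6, 2), (7, 5, 4)]


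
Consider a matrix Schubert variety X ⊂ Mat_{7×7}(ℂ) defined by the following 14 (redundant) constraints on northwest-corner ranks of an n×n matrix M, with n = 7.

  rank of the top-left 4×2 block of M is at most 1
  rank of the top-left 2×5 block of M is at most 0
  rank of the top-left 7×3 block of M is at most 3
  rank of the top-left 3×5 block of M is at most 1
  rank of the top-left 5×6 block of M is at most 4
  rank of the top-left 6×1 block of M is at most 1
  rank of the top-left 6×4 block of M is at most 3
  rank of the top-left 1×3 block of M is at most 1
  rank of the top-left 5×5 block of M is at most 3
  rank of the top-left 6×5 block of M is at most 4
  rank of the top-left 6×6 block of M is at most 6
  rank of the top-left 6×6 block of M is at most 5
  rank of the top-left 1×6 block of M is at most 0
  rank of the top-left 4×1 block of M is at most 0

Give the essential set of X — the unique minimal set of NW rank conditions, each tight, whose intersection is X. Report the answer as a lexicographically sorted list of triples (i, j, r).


The tightest implied rank at each (i,j), from the 14 conditions:

  R[1]: 0 0 0 0 0 0 1
  R[2]: 0 0 0 0 0 1 2
  R[3]: 0 1 1 1 1 2 3
  R[4]: 0 1 2 2 2 3 4
  R[5]: 1 2 3 3 3 4 5
  R[6]: 1 2 3 3 4 5 6
  R[7]: 1 2 3 4 5 6 7

giving w = (7, 6, 2, 3, 1, 5, 4) via Δ²R.

ℓ(w)=14; the 4 essential cells (i,j,r):

[(1, 6, 0), (2, 5, 0), (4, 1, 0), (6, 4, 3)]


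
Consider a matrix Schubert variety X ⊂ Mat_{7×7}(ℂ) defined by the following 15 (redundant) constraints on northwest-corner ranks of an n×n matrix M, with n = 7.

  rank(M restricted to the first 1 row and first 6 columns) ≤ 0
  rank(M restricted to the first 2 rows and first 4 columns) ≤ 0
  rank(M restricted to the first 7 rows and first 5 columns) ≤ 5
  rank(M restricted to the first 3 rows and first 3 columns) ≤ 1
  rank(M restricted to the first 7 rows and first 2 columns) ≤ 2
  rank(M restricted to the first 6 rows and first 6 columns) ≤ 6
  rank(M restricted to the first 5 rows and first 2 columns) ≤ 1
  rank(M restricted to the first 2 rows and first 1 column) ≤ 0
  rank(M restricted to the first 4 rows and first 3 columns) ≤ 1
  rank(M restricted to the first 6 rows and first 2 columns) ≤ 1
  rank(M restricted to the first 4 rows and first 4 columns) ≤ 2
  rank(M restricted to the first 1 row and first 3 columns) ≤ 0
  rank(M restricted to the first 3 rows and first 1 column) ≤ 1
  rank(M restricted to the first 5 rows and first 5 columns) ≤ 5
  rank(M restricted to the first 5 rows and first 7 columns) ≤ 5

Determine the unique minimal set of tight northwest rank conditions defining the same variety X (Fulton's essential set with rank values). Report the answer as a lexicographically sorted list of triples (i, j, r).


Reconstructing r_w from the 15 given conditions:

  i=1: 0  0  0  0  0  0  1
  i=2: 0  0  0  0  1  1  2
  i=3: 1  1  1  1  2  2  3
  i=4: 1  1  1  2  3  3  4
  i=5: 1  1  2  3  4  4  5
  i=6: 1  1  2  3  4  5  6
  i=7: 1  2  3  4  5  6  7

second differences of R give the permutation w = (7, 5, 1, 4, 3, 6, 2).

ℓ(w)=14; the 4 essential cells (i,j,r):

[(1, 6, 0), (2, 4, 0), (4, 3, 1), (6, 2, 1)]


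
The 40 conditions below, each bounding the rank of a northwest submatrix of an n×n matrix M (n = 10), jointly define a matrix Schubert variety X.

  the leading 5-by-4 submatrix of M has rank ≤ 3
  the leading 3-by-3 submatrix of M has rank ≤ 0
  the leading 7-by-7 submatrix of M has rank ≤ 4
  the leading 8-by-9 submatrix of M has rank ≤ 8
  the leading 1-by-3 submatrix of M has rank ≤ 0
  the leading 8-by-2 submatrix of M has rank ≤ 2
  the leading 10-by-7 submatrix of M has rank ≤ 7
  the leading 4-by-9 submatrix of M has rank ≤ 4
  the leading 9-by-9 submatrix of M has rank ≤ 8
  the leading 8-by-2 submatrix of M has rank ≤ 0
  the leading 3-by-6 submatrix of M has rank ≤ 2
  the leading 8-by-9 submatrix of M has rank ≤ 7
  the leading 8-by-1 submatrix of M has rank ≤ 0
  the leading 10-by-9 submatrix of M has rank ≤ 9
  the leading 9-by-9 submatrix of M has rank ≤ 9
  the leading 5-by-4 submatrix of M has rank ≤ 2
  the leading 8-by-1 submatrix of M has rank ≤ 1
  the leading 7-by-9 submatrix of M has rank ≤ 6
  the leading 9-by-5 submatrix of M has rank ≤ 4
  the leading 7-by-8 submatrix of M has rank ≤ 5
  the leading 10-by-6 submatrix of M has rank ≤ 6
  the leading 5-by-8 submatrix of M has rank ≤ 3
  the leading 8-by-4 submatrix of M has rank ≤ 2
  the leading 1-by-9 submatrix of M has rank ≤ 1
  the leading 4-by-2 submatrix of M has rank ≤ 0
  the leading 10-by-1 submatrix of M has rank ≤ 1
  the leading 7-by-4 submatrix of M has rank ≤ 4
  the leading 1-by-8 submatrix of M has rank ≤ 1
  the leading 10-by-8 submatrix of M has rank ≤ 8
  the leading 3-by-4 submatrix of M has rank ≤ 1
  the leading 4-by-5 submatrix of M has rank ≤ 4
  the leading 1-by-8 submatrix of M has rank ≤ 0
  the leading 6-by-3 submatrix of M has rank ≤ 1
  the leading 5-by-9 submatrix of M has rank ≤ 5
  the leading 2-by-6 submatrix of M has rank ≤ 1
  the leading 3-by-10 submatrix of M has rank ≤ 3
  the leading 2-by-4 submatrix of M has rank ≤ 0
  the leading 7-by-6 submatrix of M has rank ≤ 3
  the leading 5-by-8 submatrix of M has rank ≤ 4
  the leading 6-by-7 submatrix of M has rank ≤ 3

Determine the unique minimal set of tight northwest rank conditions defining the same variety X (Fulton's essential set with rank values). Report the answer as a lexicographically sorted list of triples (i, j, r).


Rank table r_w(10×10) implied by the 40 constraints:

  row 1: 0 | 0 | 0 | 0 | 0 | 0 | 0 | 0 | 1 | 1
  row 2: 0 | 0 | 0 | 0 | 1 | 1 | 1 | 1 | 2 | 2
  row 3: 0 | 0 | 0 | 1 | 2 | 2 | 2 | 2 | 3 | 3
  row 4: 0 | 0 | 1 | 2 | 3 | 3 | 3 | 3 | 4 | 4
  row 5: 0 | 0 | 1 | 2 | 3 | 3 | 3 | 3 | 4 | 5
  row 6: 0 | 0 | 1 | 2 | 3 | 3 | 3 | 4 | 5 | 6
  row 7: 0 | 0 | 1 | 2 | 3 | 3 | 4 | 5 | 6 | 7
  row 8: 0 | 0 | 1 | 2 | 3 | 4 | 5 | 6 | 7 | 8
  row 9: 1 | 1 | 2 | 3 | 4 | 5 | 6 | 7 | 8 | 9
  row 10: 1 | 2 | 3 | 4 | 5 | 6 | 7 | 8 | 9 | 10

hence w(1..10) = (9, 5, 4, 3, 10, 8, 7, 6, 1, 2).

D(w) has 31 cells with 7 SE-corners; essential set:

[(1, 8, 0), (2, 4, 0), (3, 3, 0), (5, 8, 3), (6, 7, 3), (7, 6, 3), (8, 2, 0)]


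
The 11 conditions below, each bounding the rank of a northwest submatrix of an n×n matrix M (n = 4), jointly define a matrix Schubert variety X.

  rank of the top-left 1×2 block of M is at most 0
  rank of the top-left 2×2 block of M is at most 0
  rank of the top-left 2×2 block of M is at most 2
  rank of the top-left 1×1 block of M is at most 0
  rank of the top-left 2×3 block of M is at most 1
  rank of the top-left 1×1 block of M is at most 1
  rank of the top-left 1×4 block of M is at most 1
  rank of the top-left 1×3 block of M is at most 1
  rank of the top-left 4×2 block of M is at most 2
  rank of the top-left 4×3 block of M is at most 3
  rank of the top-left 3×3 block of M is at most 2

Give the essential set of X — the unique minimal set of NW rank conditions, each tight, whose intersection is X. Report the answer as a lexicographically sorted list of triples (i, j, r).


Reconstructing r_w from the 11 given conditions:

  0 0 1 1
  0 0 1 2
  1 1 2 3
  1 2 3 4

the unique w with this rank table is (3, 4, 1, 2).

Rothe diagram D(w) (4 cells), 1 SE-corner (essential condition):

[(2, 2, 0)]


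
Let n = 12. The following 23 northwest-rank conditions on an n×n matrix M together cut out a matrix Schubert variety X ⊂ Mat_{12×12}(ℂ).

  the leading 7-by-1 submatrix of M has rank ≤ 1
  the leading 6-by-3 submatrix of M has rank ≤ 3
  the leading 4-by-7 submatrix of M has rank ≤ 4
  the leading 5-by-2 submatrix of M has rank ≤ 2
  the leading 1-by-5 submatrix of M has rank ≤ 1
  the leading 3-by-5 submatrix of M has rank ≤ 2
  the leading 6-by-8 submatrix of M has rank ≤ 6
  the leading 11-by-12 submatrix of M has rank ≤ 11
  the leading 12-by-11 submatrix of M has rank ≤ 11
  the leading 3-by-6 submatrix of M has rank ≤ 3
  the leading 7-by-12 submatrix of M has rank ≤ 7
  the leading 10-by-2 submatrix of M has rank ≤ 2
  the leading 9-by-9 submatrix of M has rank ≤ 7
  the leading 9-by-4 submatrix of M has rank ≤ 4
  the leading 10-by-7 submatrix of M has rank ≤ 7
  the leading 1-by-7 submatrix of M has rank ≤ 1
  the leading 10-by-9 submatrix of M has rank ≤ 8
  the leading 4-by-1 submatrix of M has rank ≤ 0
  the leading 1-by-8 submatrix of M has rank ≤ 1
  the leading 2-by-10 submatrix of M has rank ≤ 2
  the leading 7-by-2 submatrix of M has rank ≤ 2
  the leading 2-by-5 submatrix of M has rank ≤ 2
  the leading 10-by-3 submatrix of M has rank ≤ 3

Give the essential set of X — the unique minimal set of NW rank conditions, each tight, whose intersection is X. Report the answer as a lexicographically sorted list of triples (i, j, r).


Recovering R(i,j) via the rank-extension bound from the 23 conditions:

  i=1: 0 1 1 1 1 1 1 1 1 1 1 1
  i=2: 0 1 2 2 2 2 2 2 2 2 2 2
  i=3: 0 1 2 2 2 3 3 3 3 3 3 3
  i=4: 0 1 2 3 3 4 4 4 4 4 4 4
  i=5: 1 2 3 4 4 5 5 5 5 5 5 5
  i=6: 1 2 3 4 5 6 6 6 6 6 6 6
  i=7: 1 2 3 4 5 6 7 7 7 7 7 7
  i=8: 1 2 3 4 5 6 7 7 7 8 8 8
  i=9: 1 2 3 4 5 6 7 7 7 8 9 9
  i=10: 1 2 3 4 5 6 7 8 8 9 10 10
  i=11: 1 2 3 4 5 6 7 8 9 10 11 11
  i=12: 1 2 3 4 5 6 7 8 9 10 11 12

reading off 1-entries of Δ²R: w = (2, 3, 6, 4, 1, 5, 7, 10, 11, 8, 9, 12).

3 SE-corners of the 10-cell Rothe diagram give Ess(w):

[(3, 5, 2), (4, 1, 0), (9, 9, 7)]


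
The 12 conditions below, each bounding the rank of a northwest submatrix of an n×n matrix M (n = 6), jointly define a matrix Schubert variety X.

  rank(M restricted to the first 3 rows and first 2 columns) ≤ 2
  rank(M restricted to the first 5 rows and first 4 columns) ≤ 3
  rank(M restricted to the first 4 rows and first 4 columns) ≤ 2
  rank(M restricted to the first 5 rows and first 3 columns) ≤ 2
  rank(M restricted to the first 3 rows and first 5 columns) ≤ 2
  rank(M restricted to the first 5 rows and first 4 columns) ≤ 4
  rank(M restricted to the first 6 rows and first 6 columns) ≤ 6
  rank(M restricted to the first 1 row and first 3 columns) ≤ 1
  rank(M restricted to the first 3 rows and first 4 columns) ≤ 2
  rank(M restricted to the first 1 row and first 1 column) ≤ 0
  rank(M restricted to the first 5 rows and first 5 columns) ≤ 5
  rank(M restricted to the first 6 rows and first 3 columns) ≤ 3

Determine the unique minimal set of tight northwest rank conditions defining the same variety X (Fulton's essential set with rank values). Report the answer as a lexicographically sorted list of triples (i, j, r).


Reconstructing r_w from the 12 given conditions:

  0  1  1  1  1  1
  1  2  2  2  2  2
  1  2  2  2  2  3
  1  2  2  2  3  4
  1  2  2  3  4  5
  1  2  3  4  5  6

reading off 1-entries of Δ²R: w = (2, 1, 6, 5, 4, 3).

Fulton essential set (4 of the 7 Rothe cells):

[(1, 1, 0), (3, 5, 2), (4, 4, 2), (5, 3, 2)]


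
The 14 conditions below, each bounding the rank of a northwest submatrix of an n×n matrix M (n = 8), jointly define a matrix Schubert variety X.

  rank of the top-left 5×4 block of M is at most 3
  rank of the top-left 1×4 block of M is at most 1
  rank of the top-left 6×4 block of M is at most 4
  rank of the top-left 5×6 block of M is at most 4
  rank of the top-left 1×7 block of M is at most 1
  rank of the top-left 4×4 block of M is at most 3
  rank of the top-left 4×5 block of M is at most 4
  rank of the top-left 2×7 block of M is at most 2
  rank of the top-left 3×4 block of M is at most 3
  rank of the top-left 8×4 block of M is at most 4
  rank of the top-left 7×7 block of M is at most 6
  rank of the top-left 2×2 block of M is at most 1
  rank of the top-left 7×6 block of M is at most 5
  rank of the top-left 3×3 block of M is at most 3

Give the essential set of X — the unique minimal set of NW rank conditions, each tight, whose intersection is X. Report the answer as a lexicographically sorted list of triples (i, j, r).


Computing R[i][j] = min implied NW-rank bound (n=8, 14 conditions):

  R[1]: 1  1  1  1  1  1  1  1
  R[2]: 1  1  2  2  2  2  2  2
  R[3]: 1  2  3  3  3  3  3  3
  R[4]: 1  2  3  3  4  4  4  4
  R[5]: 1  2  3  3  4  4  5  5
  R[6]: 1  2  3  4  5  5  6  6
  R[7]: 1  2  3  4  5  5  6  7
  R[8]: 1  2  3  4  5  6  7  8

the unique w with this rank table is (1, 3, 2, 5, 7, 4, 8, 6).

|D(w)|=5, |Ess(w)|=4:

[(2, 2, 1), (5, 4, 3), (5, 6, 4), (7, 6, 5)]


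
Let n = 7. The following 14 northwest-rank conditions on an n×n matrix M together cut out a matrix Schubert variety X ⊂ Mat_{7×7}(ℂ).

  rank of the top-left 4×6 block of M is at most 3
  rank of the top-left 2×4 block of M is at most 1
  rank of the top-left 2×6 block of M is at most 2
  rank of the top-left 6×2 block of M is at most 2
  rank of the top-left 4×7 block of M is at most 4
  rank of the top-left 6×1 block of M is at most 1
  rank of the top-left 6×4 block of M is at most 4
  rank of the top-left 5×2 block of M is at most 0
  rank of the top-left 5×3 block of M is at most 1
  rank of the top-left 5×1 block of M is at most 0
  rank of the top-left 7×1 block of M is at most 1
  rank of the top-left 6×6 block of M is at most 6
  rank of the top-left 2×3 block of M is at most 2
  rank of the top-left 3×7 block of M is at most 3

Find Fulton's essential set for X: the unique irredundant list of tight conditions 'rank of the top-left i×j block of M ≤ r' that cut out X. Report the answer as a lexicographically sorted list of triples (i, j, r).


The tightest implied rank at each (i,j), from the 14 conditions:

  R[1]: 0 | 0 | 1 | 1 | 1 | 1 | 1
  R[2]: 0 | 0 | 1 | 1 | 2 | 2 | 2
  R[3]: 0 | 0 | 1 | 2 | 3 | 3 | 3
  R[4]: 0 | 0 | 1 | 2 | 3 | 3 | 4
  R[5]: 0 | 0 | 1 | 2 | 3 | 4 | 5
  R[6]: 1 | 1 | 2 | 3 | 4 | 5 | 6
  R[7]: 1 | 2 | 3 | 4 | 5 | 6 | 7

giving w = (3, 5, 4, 7, 6, 1, 2) via Δ²R.

Fulton essential set (3 of the 12 Rothe cells):

[(2, 4, 1), (4, 6, 3), (5, 2, 0)]


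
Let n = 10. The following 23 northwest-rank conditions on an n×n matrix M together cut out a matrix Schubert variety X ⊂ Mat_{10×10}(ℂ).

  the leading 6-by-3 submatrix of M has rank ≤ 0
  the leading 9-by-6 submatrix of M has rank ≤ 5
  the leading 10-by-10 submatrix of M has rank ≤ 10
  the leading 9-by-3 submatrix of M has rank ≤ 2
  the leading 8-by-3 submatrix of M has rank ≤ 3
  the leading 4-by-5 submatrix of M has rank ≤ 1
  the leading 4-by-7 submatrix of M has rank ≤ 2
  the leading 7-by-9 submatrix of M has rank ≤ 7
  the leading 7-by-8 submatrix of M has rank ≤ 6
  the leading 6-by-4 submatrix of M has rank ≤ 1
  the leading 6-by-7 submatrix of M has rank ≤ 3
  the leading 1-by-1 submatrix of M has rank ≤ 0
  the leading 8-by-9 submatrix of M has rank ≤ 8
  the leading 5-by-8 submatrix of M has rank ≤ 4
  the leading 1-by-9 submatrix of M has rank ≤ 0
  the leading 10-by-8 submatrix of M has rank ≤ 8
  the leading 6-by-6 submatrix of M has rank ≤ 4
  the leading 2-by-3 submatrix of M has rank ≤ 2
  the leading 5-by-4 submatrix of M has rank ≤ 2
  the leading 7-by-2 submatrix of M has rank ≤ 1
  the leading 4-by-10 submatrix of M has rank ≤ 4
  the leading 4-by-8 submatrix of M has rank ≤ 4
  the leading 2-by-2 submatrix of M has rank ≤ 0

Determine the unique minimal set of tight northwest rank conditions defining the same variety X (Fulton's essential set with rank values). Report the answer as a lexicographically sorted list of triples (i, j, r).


Rank table r_w(10×10) implied by the 23 constraints:

  i=1: 0 0 0 0 0 0 0 0 0 1
  i=2: 0 0 0 1 1 1 1 1 1 2
  i=3: 0 0 0 1 1 2 2 2 2 3
  i=4: 0 0 0 1 1 2 2 3 3 4
  i=5: 0 0 0 1 2 3 3 4 4 5
  i=6: 0 0 0 1 2 3 3 4 5 6
  i=7: 1 1 1 2 3 4 4 5 6 7
  i=8: 1 2 2 3 4 5 5 6 7 8
  i=9: 1 2 2 3 4 5 6 7 8 9
  i=10: 1 2 3 4 5 6 7 8 9 10

reading off 1-entries of Δ²R: w = (10, 4, 6, 8, 5, 9, 1, 2, 7, 3).

D(w) has 29 cells with 6 SE-corners; essential set:

[(1, 9, 0), (4, 5, 1), (4, 7, 2), (6, 3, 0), (6, 7, 3), (9, 3, 2)]


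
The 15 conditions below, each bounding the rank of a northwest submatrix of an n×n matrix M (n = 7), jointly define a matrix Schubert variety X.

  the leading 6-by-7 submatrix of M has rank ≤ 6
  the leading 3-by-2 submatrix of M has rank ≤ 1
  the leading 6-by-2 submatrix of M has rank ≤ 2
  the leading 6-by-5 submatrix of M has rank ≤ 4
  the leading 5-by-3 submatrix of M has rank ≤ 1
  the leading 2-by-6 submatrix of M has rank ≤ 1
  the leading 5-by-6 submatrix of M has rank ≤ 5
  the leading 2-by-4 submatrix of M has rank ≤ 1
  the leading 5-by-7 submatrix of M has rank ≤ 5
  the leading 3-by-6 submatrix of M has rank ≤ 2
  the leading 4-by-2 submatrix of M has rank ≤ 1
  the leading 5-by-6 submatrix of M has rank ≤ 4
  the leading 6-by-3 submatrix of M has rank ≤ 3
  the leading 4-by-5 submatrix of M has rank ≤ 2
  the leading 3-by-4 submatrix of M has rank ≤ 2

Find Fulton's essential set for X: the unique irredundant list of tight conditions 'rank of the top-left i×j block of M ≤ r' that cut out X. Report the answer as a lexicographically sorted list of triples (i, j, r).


Computing R[i][j] = min implied NW-rank bound (n=7, 15 conditions):

  row 1: 1  1  1  1  1  1  1
  row 2: 1  1  1  1  1  1  2
  row 3: 1  1  1  2  2  2  3
  row 4: 1  1  1  2  2  3  4
  row 5: 1  1  1  2  3  4  5
  row 6: 1  2  2  3  4  5  6
  row 7: 1  2  3  4  5  6  7

the unique w with this rank table is (1, 7, 4, 6, 5, 2, 3).

ℓ(w)=12; the 3 essential cells (i,j,r):

[(2, 6, 1), (4, 5, 2), (5, 3, 1)]


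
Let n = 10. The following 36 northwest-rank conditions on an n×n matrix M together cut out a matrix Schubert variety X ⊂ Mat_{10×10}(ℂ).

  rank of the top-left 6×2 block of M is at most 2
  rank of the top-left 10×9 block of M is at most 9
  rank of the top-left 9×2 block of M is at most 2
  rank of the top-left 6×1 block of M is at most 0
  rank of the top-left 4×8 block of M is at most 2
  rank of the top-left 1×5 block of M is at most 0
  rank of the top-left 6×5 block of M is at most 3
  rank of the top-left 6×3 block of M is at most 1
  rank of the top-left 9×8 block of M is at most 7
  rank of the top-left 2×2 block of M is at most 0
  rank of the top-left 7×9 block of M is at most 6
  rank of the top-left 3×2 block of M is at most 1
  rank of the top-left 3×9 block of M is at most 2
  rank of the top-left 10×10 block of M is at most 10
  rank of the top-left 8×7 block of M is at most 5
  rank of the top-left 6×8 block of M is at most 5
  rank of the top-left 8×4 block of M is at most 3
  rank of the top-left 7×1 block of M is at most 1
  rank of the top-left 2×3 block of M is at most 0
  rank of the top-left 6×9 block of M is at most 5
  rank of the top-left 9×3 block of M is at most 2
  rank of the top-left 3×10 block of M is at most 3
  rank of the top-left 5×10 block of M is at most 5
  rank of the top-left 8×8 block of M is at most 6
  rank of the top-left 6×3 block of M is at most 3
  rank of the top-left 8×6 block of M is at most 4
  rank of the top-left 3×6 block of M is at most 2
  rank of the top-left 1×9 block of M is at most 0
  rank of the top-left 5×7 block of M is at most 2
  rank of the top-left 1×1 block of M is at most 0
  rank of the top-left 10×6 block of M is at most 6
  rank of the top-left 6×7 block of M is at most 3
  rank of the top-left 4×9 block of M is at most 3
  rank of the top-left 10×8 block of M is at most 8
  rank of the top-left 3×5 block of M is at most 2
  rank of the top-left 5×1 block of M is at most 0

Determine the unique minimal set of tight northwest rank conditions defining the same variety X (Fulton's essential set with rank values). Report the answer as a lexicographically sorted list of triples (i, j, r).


Reconstructing r_w from the 36 given conditions:

  row 1: 0, 0, 0, 0, 0, 0, 0, 0, 0, 1
  row 2: 0, 0, 0, 1, 1, 1, 1, 1, 1, 2
  row 3: 0, 1, 1, 2, 2, 2, 2, 2, 2, 3
  row 4: 0, 1, 1, 2, 2, 2, 2, 2, 3, 4
  row 5: 0, 1, 1, 2, 2, 2, 2, 3, 4, 5
  row 6: 0, 1, 1, 2, 3, 3, 3, 4, 5, 6
  row 7: 1, 2, 2, 3, 4, 4, 4, 5, 6, 7
  row 8: 1, 2, 2, 3, 4, 4, 5, 6, 7, 8
  row 9: 1, 2, 2, 3, 4, 5, 6, 7, 8, 9
  row 10: 1, 2, 3, 4, 5, 6, 7, 8, 9, 10

giving w = (10, 4, 2, 9, 8, 5, 1, 7, 6, 3) via Δ²R.

8 SE-corners of the 29-cell Rothe diagram give Ess(w):

[(1, 9, 0), (2, 3, 0), (4, 8, 2), (5, 7, 2), (6, 1, 0), (6, 3, 1), (8, 6, 4), (9, 3, 2)]


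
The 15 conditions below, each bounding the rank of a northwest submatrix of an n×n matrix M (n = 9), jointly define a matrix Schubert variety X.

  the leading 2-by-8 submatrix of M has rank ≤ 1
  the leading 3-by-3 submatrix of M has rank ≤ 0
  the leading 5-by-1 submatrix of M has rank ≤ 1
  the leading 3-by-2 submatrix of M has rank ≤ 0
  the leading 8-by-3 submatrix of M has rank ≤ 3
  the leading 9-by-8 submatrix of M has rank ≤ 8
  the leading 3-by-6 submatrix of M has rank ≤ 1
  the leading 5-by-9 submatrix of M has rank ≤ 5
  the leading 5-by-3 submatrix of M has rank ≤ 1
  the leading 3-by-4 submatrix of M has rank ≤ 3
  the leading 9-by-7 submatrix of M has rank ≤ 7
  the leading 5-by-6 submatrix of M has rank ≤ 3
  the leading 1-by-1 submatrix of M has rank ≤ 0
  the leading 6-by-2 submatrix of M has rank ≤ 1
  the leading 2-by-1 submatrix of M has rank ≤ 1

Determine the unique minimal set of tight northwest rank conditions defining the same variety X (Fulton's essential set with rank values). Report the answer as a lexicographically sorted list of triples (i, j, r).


Computing R[i][j] = min implied NW-rank bound (n=9, 15 conditions):

  0 0 0 1 1 1 1 1 1
  0 0 0 1 1 1 1 1 2
  0 0 0 1 1 1 2 2 3
  1 1 1 2 2 2 3 3 4
  1 1 1 2 3 3 4 4 5
  1 1 2 3 4 4 5 5 6
  1 2 3 4 5 5 6 6 7
  1 2 3 4 5 6 7 7 8
  1 2 3 4 5 6 7 8 9

so w = (4, 9, 7, 1, 5, 3, 2, 6, 8).

D(w) has 18 cells with 5 SE-corners; essential set:

[(2, 8, 1), (3, 3, 0), (3, 6, 1), (5, 3, 1), (6, 2, 1)]


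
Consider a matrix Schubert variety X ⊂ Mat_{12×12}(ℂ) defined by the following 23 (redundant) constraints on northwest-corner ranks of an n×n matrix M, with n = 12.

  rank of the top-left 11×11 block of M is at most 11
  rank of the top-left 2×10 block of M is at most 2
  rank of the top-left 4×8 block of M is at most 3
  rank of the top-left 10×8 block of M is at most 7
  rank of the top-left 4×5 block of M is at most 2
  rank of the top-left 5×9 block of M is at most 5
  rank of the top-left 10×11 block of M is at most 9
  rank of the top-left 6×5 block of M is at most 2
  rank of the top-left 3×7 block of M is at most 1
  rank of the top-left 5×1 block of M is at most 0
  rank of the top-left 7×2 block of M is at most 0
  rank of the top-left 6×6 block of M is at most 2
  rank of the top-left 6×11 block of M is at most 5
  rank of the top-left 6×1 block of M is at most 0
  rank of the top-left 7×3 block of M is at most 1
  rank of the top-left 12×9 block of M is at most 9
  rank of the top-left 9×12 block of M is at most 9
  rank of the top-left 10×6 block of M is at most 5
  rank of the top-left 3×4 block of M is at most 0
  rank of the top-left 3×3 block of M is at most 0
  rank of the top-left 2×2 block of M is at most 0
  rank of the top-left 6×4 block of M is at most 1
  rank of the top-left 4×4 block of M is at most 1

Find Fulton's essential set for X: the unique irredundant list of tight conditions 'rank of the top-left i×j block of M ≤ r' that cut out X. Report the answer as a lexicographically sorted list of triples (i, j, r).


Recovering R(i,j) via the rank-extension bound from the 23 conditions:

  0 0 0 0 1 1 1 1 1 1 1 1
  0 0 0 0 1 1 1 2 2 2 2 2
  0 0 0 0 1 1 1 2 3 3 3 3
  0 0 1 1 2 2 2 3 4 4 4 4
  0 0 1 1 2 2 3 4 5 5 5 5
  0 0 1 1 2 2 3 4 5 5 5 6
  0 0 1 2 3 3 4 5 6 6 6 7
  1 1 2 3 4 4 5 6 7 7 7 8
  1 2 3 4 5 5 6 7 8 8 8 9
  1 2 3 4 5 5 6 7 8 9 9 10
  1 2 3 4 5 6 7 8 9 10 10 11
  1 2 3 4 5 6 7 8 9 10 11 12

the unique w with this rank table is (5, 8, 9, 3, 7, 12, 4, 1, 2, 10, 6, 11).

Fulton essential set (7 of the 31 Rothe cells):

[(3, 4, 0), (3, 7, 1), (6, 4, 1), (6, 6, 2), (6, 11, 5), (7, 2, 0), (10, 6, 5)]


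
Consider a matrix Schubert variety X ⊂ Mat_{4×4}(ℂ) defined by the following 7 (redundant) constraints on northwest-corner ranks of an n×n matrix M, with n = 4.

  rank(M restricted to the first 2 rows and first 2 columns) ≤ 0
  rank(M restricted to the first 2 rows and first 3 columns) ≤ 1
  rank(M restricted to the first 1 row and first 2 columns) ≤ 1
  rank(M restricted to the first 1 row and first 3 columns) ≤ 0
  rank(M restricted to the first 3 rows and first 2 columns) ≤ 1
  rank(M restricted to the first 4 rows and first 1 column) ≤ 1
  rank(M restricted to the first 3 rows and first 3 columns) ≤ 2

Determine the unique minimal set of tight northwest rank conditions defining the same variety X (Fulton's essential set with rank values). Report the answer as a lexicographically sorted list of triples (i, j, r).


Rank table r_w(4×4) implied by the 7 constraints:

  R[1]: 0 | 0 | 0 | 1
  R[2]: 0 | 0 | 1 | 2
  R[3]: 1 | 1 | 2 | 3
  R[4]: 1 | 2 | 3 | 4

the unique w with this rank table is (4, 3, 1, 2).

D(w) has 5 cells with 2 SE-corners; essential set:

[(1, 3, 0), (2, 2, 0)]


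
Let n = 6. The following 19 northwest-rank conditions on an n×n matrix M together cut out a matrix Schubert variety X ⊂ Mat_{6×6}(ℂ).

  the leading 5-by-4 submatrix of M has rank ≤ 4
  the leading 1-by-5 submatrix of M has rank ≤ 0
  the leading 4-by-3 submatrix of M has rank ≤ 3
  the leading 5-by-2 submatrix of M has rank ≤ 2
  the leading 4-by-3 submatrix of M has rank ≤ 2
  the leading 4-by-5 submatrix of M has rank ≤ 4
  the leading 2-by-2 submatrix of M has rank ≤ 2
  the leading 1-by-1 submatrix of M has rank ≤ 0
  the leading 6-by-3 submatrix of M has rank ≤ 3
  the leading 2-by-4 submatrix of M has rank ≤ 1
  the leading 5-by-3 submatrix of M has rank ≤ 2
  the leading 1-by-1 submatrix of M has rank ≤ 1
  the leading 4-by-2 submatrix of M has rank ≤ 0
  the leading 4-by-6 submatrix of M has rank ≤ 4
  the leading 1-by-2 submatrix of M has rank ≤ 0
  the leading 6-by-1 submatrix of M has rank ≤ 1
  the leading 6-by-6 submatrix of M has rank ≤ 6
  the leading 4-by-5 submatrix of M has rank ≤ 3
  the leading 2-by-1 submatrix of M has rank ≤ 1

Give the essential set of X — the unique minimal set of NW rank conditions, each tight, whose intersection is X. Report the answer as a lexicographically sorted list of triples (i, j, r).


Rank table r_w(6×6) implied by the 19 constraints:

  row 1: 0 0 0 0 0 1
  row 2: 0 0 1 1 1 2
  row 3: 0 0 1 2 2 3
  row 4: 0 0 1 2 3 4
  row 5: 1 1 2 3 4 5
  row 6: 1 2 3 4 5 6

hence w(1..6) = (6, 3, 4, 5, 1, 2).

Fulton essential set (2 of the 11 Rothe cells):

[(1, 5, 0), (4, 2, 0)]


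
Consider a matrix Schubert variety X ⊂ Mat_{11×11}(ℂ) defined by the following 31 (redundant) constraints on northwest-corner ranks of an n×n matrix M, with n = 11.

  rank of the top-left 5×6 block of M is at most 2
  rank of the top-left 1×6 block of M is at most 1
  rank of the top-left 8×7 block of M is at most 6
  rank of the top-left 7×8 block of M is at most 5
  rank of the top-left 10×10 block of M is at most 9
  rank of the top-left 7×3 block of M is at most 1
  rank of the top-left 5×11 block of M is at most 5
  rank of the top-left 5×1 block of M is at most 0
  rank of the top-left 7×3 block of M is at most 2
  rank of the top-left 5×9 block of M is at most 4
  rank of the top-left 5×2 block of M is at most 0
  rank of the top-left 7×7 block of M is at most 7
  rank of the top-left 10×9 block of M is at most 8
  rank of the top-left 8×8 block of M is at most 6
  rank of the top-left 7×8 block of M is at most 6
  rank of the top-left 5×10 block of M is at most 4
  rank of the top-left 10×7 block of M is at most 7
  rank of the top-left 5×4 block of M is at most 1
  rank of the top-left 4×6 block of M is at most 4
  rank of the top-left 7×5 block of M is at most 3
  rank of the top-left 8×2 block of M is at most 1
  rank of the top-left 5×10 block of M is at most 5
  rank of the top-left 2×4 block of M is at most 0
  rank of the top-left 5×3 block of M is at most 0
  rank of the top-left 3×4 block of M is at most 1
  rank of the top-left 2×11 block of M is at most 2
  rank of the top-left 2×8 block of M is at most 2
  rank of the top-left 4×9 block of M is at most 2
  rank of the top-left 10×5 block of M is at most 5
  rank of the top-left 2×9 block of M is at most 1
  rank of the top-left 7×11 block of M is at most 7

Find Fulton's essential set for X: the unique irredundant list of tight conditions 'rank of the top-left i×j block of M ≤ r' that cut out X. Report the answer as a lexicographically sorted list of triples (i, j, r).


Reconstructing r_w from the 31 given conditions:

  i=1: 0  0  0  0  1  1  1  1  1  1  1
  i=2: 0  0  0  0  1  1  1  1  1  2  2
  i=3: 0  0  0  1  2  2  2  2  2  3  3
  i=4: 0  0  0  1  2  2  2  2  2  3  4
  i=5: 0  0  0  1  2  2  3  3  3  4  5
  i=6: 1  1  1  2  3  3  4  4  4  5  6
  i=7: 1  1  1  2  3  4  5  5  5  6  7
  i=8: 1  1  2  3  4  5  6  6  6  7  8
  i=9: 1  2  3  4  5  6  7  7  7  8  9
  i=10: 1  2  3  4  5  6  7  8  8  9  10
  i=11: 1  2  3  4  5  6  7  8  9  10  11

reading off 1-entries of Δ²R: w = (5, 10, 4, 11, 7, 1, 6, 3, 2, 8, 9).

Fulton essential set (7 of the 29 Rothe cells):

[(2, 4, 0), (2, 9, 1), (4, 9, 2), (5, 3, 0), (5, 6, 2), (7, 3, 1), (8, 2, 1)]


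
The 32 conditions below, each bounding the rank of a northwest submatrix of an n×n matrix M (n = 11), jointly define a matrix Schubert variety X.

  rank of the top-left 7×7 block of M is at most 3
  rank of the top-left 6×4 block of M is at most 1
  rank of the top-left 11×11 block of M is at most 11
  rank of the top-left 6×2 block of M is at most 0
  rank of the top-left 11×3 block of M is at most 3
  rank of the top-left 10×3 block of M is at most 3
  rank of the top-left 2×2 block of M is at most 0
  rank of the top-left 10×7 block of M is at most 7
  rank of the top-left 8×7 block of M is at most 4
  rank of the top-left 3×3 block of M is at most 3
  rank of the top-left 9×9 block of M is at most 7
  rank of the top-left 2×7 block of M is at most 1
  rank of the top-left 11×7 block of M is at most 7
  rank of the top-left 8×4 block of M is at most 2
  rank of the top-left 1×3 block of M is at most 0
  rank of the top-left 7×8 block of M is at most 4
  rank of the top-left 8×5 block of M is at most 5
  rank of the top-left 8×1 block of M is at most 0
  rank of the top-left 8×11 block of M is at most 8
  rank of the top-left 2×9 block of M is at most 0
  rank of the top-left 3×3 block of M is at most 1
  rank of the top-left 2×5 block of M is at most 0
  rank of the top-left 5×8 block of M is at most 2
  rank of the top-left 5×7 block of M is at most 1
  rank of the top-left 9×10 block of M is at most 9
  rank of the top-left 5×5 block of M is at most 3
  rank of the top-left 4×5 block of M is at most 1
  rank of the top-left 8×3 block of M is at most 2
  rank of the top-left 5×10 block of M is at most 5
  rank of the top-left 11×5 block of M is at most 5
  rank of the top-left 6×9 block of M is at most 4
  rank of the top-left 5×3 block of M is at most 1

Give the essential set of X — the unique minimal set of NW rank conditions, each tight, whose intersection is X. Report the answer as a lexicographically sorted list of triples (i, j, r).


Reconstructing r_w from the 32 given conditions:

  0, 0, 0, 0, 0, 0, 0, 0, 0, 1, 1
  0, 0, 0, 0, 0, 0, 0, 0, 0, 1, 2
  0, 0, 1, 1, 1, 1, 1, 1, 1, 2, 3
  0, 0, 1, 1, 1, 1, 1, 2, 2, 3, 4
  0, 0, 1, 1, 1, 1, 1, 2, 3, 4, 5
  0, 0, 1, 1, 2, 2, 2, 3, 4, 5, 6
  0, 1, 2, 2, 3, 3, 3, 4, 5, 6, 7
  0, 1, 2, 2, 3, 4, 4, 5, 6, 7, 8
  1, 2, 3, 3, 4, 5, 5, 6, 7, 8, 9
  1, 2, 3, 4, 5, 6, 6, 7, 8, 9, 10
  1, 2, 3, 4, 5, 6, 7, 8, 9, 10, 11

reading off 1-entries of Δ²R: w = (10, 11, 3, 8, 9, 5, 2, 6, 1, 4, 7).

D(w) has 38 cells with 6 SE-corners; essential set:

[(2, 9, 0), (5, 7, 1), (6, 2, 0), (6, 4, 1), (8, 1, 0), (8, 4, 2)]


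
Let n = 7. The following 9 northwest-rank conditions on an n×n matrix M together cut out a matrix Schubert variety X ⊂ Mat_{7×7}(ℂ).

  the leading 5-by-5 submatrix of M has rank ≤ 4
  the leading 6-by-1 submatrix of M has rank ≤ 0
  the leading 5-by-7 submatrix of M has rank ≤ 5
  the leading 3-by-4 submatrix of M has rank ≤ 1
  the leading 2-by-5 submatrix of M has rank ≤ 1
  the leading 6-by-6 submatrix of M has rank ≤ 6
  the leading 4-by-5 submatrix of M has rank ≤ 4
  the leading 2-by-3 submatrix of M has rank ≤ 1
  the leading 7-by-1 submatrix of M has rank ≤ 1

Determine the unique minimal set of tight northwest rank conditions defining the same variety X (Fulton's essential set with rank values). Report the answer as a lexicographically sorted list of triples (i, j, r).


The tightest implied rank at each (i,j), from the 9 conditions:

  i=1: 0 | 1 | 1 | 1 | 1 | 1 | 1
  i=2: 0 | 1 | 1 | 1 | 1 | 2 | 2
  i=3: 0 | 1 | 1 | 1 | 2 | 3 | 3
  i=4: 0 | 1 | 2 | 2 | 3 | 4 | 4
  i=5: 0 | 1 | 2 | 3 | 4 | 5 | 5
  i=6: 0 | 1 | 2 | 3 | 4 | 5 | 6
  i=7: 1 | 2 | 3 | 4 | 5 | 6 | 7

giving w = (2, 6, 5, 3, 4, 7, 1) via Δ²R.

Fulton essential set (3 of the 11 Rothe cells):

[(2, 5, 1), (3, 4, 1), (6, 1, 0)]
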